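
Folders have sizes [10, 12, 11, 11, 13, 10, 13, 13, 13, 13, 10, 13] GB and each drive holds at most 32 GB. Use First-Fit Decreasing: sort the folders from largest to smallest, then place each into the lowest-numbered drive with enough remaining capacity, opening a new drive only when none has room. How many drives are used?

Sorted descending: 13, 13, 13, 13, 13, 13, 12, 11, 11, 10, 10, 10.
Put 13 GB in drive 1; 19 GB remain.
Put 13 GB in drive 1; 6 GB remain.
Put 13 GB in drive 2; 19 GB remain.
Put 13 GB in drive 2; 6 GB remain.
Put 13 GB in drive 3; 19 GB remain.
Put 13 GB in drive 3; 6 GB remain.
Put 12 GB in drive 4; 20 GB remain.
Put 11 GB in drive 4; 9 GB remain.
Put 11 GB in drive 5; 21 GB remain.
Put 10 GB in drive 5; 11 GB remain.
Put 10 GB in drive 5; 1 GB remain.
Put 10 GB in drive 6; 22 GB remain.

6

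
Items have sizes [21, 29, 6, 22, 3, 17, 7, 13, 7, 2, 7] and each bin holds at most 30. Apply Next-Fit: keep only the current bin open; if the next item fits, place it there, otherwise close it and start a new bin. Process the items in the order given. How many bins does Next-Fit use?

21 → bin 1 (remaining 9)
29 → bin 2 (remaining 1)
6 → bin 3 (remaining 24)
22 → bin 3 (remaining 2)
3 → bin 4 (remaining 27)
17 → bin 4 (remaining 10)
7 → bin 4 (remaining 3)
13 → bin 5 (remaining 17)
7 → bin 5 (remaining 10)
2 → bin 5 (remaining 8)
7 → bin 5 (remaining 1)

5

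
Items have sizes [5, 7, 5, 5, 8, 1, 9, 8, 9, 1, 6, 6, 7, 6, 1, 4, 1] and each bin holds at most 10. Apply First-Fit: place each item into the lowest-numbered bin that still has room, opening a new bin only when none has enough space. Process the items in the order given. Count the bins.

Put 5 in bin 1; 5 remain.
Put 7 in bin 2; 3 remain.
Put 5 in bin 1; 0 remain.
Put 5 in bin 3; 5 remain.
Put 8 in bin 4; 2 remain.
Put 1 in bin 2; 2 remain.
Put 9 in bin 5; 1 remain.
Put 8 in bin 6; 2 remain.
Put 9 in bin 7; 1 remain.
Put 1 in bin 2; 1 remain.
Put 6 in bin 8; 4 remain.
Put 6 in bin 9; 4 remain.
Put 7 in bin 10; 3 remain.
Put 6 in bin 11; 4 remain.
Put 1 in bin 2; 0 remain.
Put 4 in bin 3; 1 remain.
Put 1 in bin 3; 0 remain.

11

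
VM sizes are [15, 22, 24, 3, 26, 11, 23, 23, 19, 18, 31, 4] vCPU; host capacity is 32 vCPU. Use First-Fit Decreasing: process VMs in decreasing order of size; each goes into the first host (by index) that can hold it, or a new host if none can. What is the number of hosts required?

9

Sorted descending: 31, 26, 24, 23, 23, 22, 19, 18, 15, 11, 4, 3.
host 1: place 31 vCPU, 1 vCPU left
host 2: place 26 vCPU, 6 vCPU left
host 3: place 24 vCPU, 8 vCPU left
host 4: place 23 vCPU, 9 vCPU left
host 5: place 23 vCPU, 9 vCPU left
host 6: place 22 vCPU, 10 vCPU left
host 7: place 19 vCPU, 13 vCPU left
host 8: place 18 vCPU, 14 vCPU left
host 9: place 15 vCPU, 17 vCPU left
host 7: place 11 vCPU, 2 vCPU left
host 2: place 4 vCPU, 2 vCPU left
host 3: place 3 vCPU, 5 vCPU left
Final hosts: [31] [26,4] [24,3] [23] [23] [22] [19,11] [18] [15].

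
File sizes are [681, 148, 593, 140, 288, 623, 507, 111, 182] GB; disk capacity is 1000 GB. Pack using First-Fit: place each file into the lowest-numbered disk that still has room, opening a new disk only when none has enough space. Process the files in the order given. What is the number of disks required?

4 disks

Put 681 GB in disk 1; 319 GB remain.
Put 148 GB in disk 1; 171 GB remain.
Put 593 GB in disk 2; 407 GB remain.
Put 140 GB in disk 1; 31 GB remain.
Put 288 GB in disk 2; 119 GB remain.
Put 623 GB in disk 3; 377 GB remain.
Put 507 GB in disk 4; 493 GB remain.
Put 111 GB in disk 2; 8 GB remain.
Put 182 GB in disk 3; 195 GB remain.
Final disks: [681,148,140] [593,288,111] [623,182] [507].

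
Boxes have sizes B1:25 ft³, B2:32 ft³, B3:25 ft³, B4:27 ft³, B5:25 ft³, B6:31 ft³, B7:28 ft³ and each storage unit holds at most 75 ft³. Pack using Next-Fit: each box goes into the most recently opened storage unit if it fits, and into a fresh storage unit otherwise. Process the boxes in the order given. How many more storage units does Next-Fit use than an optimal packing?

1

Next-Fit: [25,32] [25,27] [25,31] [28] → 4 storage units.
Total size 193 ft³; any packing needs at least ⌈193/75⌉ = 3 storage units.
An optimal packing achieves that bound: [32,31] [28,27] [25,25,25] → 3 storage units.
Excess: 4 − 3 = 1.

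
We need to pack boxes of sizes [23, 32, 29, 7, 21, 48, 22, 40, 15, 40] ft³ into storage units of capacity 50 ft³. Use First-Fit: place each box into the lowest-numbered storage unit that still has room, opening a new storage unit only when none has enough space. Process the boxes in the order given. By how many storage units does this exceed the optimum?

1

First-Fit: [23,7,15] [32] [29,21] [48] [22] [40] [40] → 7 storage units.
Total size 277 ft³; any packing needs at least ⌈277/50⌉ = 6 storage units.
An optimal packing achieves that bound: [48] [40,7] [40] [32,15] [29,21] [23,22] → 6 storage units.
Excess: 7 − 6 = 1.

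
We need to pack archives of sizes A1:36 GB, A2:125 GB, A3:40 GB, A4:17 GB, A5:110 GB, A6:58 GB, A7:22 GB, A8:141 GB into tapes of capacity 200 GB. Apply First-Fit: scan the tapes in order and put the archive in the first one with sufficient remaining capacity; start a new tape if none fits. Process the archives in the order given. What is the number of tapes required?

3

tape 1: place A1 (36 GB), 164 GB left
tape 1: place A2 (125 GB), 39 GB left
tape 2: place A3 (40 GB), 160 GB left
tape 1: place A4 (17 GB), 22 GB left
tape 2: place A5 (110 GB), 50 GB left
tape 3: place A6 (58 GB), 142 GB left
tape 1: place A7 (22 GB), 0 GB left
tape 3: place A8 (141 GB), 1 GB left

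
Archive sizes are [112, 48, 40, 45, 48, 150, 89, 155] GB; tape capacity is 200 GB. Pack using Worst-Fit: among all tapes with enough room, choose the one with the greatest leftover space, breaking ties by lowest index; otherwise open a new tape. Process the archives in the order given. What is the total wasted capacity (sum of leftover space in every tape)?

113

tape 1: place 112 GB, 88 GB left
tape 1: place 48 GB, 40 GB left
tape 1: place 40 GB, 0 GB left
tape 2: place 45 GB, 155 GB left
tape 2: place 48 GB, 107 GB left
tape 3: place 150 GB, 50 GB left
tape 2: place 89 GB, 18 GB left
tape 4: place 155 GB, 45 GB left
4 tapes × 200 GB = 800 GB; used 687 GB; unused 113 GB.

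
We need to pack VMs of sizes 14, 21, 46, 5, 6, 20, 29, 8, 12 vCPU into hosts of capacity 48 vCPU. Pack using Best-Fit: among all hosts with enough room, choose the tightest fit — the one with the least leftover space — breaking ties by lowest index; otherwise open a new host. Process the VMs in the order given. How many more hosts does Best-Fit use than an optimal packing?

0

Best-Fit: [14,21,5,6] [46] [20,12] [29,8] → 4 hosts.
Total size 161 vCPU; any packing needs at least ⌈161/48⌉ = 4 hosts.
So 4 is already optimal.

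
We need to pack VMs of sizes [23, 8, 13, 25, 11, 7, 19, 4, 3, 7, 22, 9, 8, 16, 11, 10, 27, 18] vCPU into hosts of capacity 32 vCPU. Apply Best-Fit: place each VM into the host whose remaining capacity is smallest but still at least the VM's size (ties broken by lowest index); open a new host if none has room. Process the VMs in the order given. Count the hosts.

23 vCPU → host 1 (remaining 9 vCPU)
8 vCPU → host 1 (remaining 1 vCPU)
13 vCPU → host 2 (remaining 19 vCPU)
25 vCPU → host 3 (remaining 7 vCPU)
11 vCPU → host 2 (remaining 8 vCPU)
7 vCPU → host 3 (remaining 0 vCPU)
19 vCPU → host 4 (remaining 13 vCPU)
4 vCPU → host 2 (remaining 4 vCPU)
3 vCPU → host 2 (remaining 1 vCPU)
7 vCPU → host 4 (remaining 6 vCPU)
22 vCPU → host 5 (remaining 10 vCPU)
9 vCPU → host 5 (remaining 1 vCPU)
8 vCPU → host 6 (remaining 24 vCPU)
16 vCPU → host 6 (remaining 8 vCPU)
11 vCPU → host 7 (remaining 21 vCPU)
10 vCPU → host 7 (remaining 11 vCPU)
27 vCPU → host 8 (remaining 5 vCPU)
18 vCPU → host 9 (remaining 14 vCPU)
Final hosts: [23,8] [13,11,4,3] [25,7] [19,7] [22,9] [8,16] [11,10] [27] [18].

9 hosts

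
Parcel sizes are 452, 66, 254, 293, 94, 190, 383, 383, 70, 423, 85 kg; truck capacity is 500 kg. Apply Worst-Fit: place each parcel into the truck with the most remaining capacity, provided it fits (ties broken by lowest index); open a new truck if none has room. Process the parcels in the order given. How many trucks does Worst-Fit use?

7

452 kg → truck 1 (remaining 48 kg)
66 kg → truck 2 (remaining 434 kg)
254 kg → truck 2 (remaining 180 kg)
293 kg → truck 3 (remaining 207 kg)
94 kg → truck 3 (remaining 113 kg)
190 kg → truck 4 (remaining 310 kg)
383 kg → truck 5 (remaining 117 kg)
383 kg → truck 6 (remaining 117 kg)
70 kg → truck 4 (remaining 240 kg)
423 kg → truck 7 (remaining 77 kg)
85 kg → truck 4 (remaining 155 kg)
Final trucks: [452] [66,254] [293,94] [190,70,85] [383] [383] [423].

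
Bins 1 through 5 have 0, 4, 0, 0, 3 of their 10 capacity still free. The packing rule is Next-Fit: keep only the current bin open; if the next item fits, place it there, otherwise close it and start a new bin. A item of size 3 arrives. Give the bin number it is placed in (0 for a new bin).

5

Next-Fit only looks at bin 5, which has 3 free.
3 fits there.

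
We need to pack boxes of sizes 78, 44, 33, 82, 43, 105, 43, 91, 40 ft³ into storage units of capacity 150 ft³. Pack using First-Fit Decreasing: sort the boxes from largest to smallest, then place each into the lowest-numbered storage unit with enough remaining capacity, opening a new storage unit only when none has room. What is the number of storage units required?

5 storage units

Sorted descending: 105, 91, 82, 78, 44, 43, 43, 40, 33.
storage unit 1: place 105 ft³, 45 ft³ left
storage unit 2: place 91 ft³, 59 ft³ left
storage unit 3: place 82 ft³, 68 ft³ left
storage unit 4: place 78 ft³, 72 ft³ left
storage unit 1: place 44 ft³, 1 ft³ left
storage unit 2: place 43 ft³, 16 ft³ left
storage unit 3: place 43 ft³, 25 ft³ left
storage unit 4: place 40 ft³, 32 ft³ left
storage unit 5: place 33 ft³, 117 ft³ left
Final storage units: [105,44] [91,43] [82,43] [78,40] [33].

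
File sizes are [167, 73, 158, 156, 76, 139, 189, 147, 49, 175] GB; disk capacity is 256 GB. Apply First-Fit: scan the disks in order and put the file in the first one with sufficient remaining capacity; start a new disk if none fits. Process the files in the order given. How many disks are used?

167 GB → disk 1 (remaining 89 GB)
73 GB → disk 1 (remaining 16 GB)
158 GB → disk 2 (remaining 98 GB)
156 GB → disk 3 (remaining 100 GB)
76 GB → disk 2 (remaining 22 GB)
139 GB → disk 4 (remaining 117 GB)
189 GB → disk 5 (remaining 67 GB)
147 GB → disk 6 (remaining 109 GB)
49 GB → disk 3 (remaining 51 GB)
175 GB → disk 7 (remaining 81 GB)

7 disks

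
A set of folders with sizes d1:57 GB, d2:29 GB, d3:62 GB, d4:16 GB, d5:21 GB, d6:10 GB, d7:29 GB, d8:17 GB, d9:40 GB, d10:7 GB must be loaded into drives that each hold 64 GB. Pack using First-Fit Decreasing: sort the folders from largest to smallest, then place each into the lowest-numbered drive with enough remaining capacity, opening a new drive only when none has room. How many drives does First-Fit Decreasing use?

5 drives

Sorted descending: 62, 57, 40, 29, 29, 21, 17, 16, 10, 7.
Put 62 GB in drive 1; 2 GB remain.
Put 57 GB in drive 2; 7 GB remain.
Put 40 GB in drive 3; 24 GB remain.
Put 29 GB in drive 4; 35 GB remain.
Put 29 GB in drive 4; 6 GB remain.
Put 21 GB in drive 3; 3 GB remain.
Put 17 GB in drive 5; 47 GB remain.
Put 16 GB in drive 5; 31 GB remain.
Put 10 GB in drive 5; 21 GB remain.
Put 7 GB in drive 2; 0 GB remain.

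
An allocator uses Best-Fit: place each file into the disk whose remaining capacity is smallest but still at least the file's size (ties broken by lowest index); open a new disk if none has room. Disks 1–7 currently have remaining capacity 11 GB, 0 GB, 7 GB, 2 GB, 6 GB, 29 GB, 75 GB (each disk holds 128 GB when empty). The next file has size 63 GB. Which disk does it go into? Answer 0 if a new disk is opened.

Disks with room: disk 7 (75 GB).
Tightest fit is disk 7 with 75 GB free.

7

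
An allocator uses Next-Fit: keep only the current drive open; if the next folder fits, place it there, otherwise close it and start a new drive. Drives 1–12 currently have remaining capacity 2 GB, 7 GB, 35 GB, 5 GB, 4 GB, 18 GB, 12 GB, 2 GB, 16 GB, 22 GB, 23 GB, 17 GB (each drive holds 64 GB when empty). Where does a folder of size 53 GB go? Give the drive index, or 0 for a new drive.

Next-Fit only looks at drive 12, which has 17 GB free.
53 GB does not fit, so a new drive is opened.

0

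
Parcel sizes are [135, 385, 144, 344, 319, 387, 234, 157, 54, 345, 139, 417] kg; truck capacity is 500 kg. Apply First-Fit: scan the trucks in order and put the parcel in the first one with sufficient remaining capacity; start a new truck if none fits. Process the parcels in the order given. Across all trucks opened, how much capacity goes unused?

135 kg → truck 1 (remaining 365 kg)
385 kg → truck 2 (remaining 115 kg)
144 kg → truck 1 (remaining 221 kg)
344 kg → truck 3 (remaining 156 kg)
319 kg → truck 4 (remaining 181 kg)
387 kg → truck 5 (remaining 113 kg)
234 kg → truck 6 (remaining 266 kg)
157 kg → truck 1 (remaining 64 kg)
54 kg → truck 1 (remaining 10 kg)
345 kg → truck 7 (remaining 155 kg)
139 kg → truck 3 (remaining 17 kg)
417 kg → truck 8 (remaining 83 kg)
8 trucks × 500 kg = 4000 kg; used 3060 kg; unused 940 kg.

940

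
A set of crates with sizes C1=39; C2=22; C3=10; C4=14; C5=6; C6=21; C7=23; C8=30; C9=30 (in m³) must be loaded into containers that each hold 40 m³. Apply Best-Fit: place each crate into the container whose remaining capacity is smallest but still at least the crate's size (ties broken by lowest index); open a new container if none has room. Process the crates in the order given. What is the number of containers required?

6

C1 (39 m³) → container 1 (remaining 1 m³)
C2 (22 m³) → container 2 (remaining 18 m³)
C3 (10 m³) → container 2 (remaining 8 m³)
C4 (14 m³) → container 3 (remaining 26 m³)
C5 (6 m³) → container 2 (remaining 2 m³)
C6 (21 m³) → container 3 (remaining 5 m³)
C7 (23 m³) → container 4 (remaining 17 m³)
C8 (30 m³) → container 5 (remaining 10 m³)
C9 (30 m³) → container 6 (remaining 10 m³)
Final containers: [39] [22,10,6] [14,21] [23] [30] [30].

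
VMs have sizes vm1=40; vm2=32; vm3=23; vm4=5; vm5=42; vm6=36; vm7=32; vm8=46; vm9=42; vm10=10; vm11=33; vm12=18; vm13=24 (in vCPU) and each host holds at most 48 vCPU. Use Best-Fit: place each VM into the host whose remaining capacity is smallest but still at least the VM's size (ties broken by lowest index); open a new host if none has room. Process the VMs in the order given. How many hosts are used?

vm1 (40 vCPU) → host 1 (remaining 8 vCPU)
vm2 (32 vCPU) → host 2 (remaining 16 vCPU)
vm3 (23 vCPU) → host 3 (remaining 25 vCPU)
vm4 (5 vCPU) → host 1 (remaining 3 vCPU)
vm5 (42 vCPU) → host 4 (remaining 6 vCPU)
vm6 (36 vCPU) → host 5 (remaining 12 vCPU)
vm7 (32 vCPU) → host 6 (remaining 16 vCPU)
vm8 (46 vCPU) → host 7 (remaining 2 vCPU)
vm9 (42 vCPU) → host 8 (remaining 6 vCPU)
vm10 (10 vCPU) → host 5 (remaining 2 vCPU)
vm11 (33 vCPU) → host 9 (remaining 15 vCPU)
vm12 (18 vCPU) → host 3 (remaining 7 vCPU)
vm13 (24 vCPU) → host 10 (remaining 24 vCPU)

10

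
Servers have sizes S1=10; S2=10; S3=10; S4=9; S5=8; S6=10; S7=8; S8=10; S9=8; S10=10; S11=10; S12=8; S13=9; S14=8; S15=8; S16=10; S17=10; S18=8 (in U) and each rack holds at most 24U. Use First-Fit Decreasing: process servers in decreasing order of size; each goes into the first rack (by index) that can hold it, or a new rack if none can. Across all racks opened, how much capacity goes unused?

28

Sorted descending: 10, 10, 10, 10, 10, 10, 10, 10, 10, 9, 9, 8, 8, 8, 8, 8, 8, 8.
Put 10U in rack 1; 14U remain.
Put 10U in rack 1; 4U remain.
Put 10U in rack 2; 14U remain.
Put 10U in rack 2; 4U remain.
Put 10U in rack 3; 14U remain.
Put 10U in rack 3; 4U remain.
Put 10U in rack 4; 14U remain.
Put 10U in rack 4; 4U remain.
Put 10U in rack 5; 14U remain.
Put 9U in rack 5; 5U remain.
Put 9U in rack 6; 15U remain.
Put 8U in rack 6; 7U remain.
Put 8U in rack 7; 16U remain.
Put 8U in rack 7; 8U remain.
Put 8U in rack 7; 0U remain.
Put 8U in rack 8; 16U remain.
Put 8U in rack 8; 8U remain.
Put 8U in rack 8; 0U remain.
8 racks × 24U = 192U; used 164U; unused 28U.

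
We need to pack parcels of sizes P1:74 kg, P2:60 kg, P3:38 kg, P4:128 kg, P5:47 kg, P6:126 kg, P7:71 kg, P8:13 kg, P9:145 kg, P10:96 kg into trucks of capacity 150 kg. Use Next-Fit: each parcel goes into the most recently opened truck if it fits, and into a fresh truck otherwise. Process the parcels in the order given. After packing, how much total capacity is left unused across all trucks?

Put P1 (74 kg) in truck 1; 76 kg remain.
Put P2 (60 kg) in truck 1; 16 kg remain.
Put P3 (38 kg) in truck 2; 112 kg remain.
Put P4 (128 kg) in truck 3; 22 kg remain.
Put P5 (47 kg) in truck 4; 103 kg remain.
Put P6 (126 kg) in truck 5; 24 kg remain.
Put P7 (71 kg) in truck 6; 79 kg remain.
Put P8 (13 kg) in truck 6; 66 kg remain.
Put P9 (145 kg) in truck 7; 5 kg remain.
Put P10 (96 kg) in truck 8; 54 kg remain.
8 trucks × 150 kg = 1200 kg; used 798 kg; unused 402 kg.

402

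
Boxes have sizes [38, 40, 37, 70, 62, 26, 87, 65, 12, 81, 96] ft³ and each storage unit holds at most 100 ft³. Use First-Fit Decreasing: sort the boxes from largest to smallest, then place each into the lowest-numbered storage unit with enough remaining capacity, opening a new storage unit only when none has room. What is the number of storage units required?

7 storage units

Sorted descending: 96, 87, 81, 70, 65, 62, 40, 38, 37, 26, 12.
storage unit 1: place 96 ft³, 4 ft³ left
storage unit 2: place 87 ft³, 13 ft³ left
storage unit 3: place 81 ft³, 19 ft³ left
storage unit 4: place 70 ft³, 30 ft³ left
storage unit 5: place 65 ft³, 35 ft³ left
storage unit 6: place 62 ft³, 38 ft³ left
storage unit 7: place 40 ft³, 60 ft³ left
storage unit 6: place 38 ft³, 0 ft³ left
storage unit 7: place 37 ft³, 23 ft³ left
storage unit 4: place 26 ft³, 4 ft³ left
storage unit 2: place 12 ft³, 1 ft³ left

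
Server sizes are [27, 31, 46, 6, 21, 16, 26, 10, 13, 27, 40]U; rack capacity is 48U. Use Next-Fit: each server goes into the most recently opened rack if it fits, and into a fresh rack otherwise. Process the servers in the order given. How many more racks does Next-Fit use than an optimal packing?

Next-Fit: [27] [31] [46] [6,21,16] [26,10] [13,27] [40] → 7 racks.
Total size 263U; any packing needs at least ⌈263/48⌉ = 6 racks.
An optimal packing achieves that bound: [46] [40,6] [31,16] [27,21] [27,13] [26,10] → 6 racks.
Excess: 7 − 6 = 1.

1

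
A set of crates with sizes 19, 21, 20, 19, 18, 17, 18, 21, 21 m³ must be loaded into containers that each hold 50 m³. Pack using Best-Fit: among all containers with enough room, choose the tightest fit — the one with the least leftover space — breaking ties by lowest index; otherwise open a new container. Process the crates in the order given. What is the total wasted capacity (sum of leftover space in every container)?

76

container 1: place 19 m³, 31 m³ left
container 1: place 21 m³, 10 m³ left
container 2: place 20 m³, 30 m³ left
container 2: place 19 m³, 11 m³ left
container 3: place 18 m³, 32 m³ left
container 3: place 17 m³, 15 m³ left
container 4: place 18 m³, 32 m³ left
container 4: place 21 m³, 11 m³ left
container 5: place 21 m³, 29 m³ left
5 containers × 50 m³ = 250 m³; used 174 m³; unused 76 m³.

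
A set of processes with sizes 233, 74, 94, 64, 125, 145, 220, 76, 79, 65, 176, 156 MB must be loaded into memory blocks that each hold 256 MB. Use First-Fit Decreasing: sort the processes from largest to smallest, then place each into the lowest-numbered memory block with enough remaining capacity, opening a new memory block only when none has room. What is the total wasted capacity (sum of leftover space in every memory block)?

Sorted descending: 233, 220, 176, 156, 145, 125, 94, 79, 76, 74, 65, 64.
memory block 1: place 233 MB, 23 MB left
memory block 2: place 220 MB, 36 MB left
memory block 3: place 176 MB, 80 MB left
memory block 4: place 156 MB, 100 MB left
memory block 5: place 145 MB, 111 MB left
memory block 6: place 125 MB, 131 MB left
memory block 4: place 94 MB, 6 MB left
memory block 3: place 79 MB, 1 MB left
memory block 5: place 76 MB, 35 MB left
memory block 6: place 74 MB, 57 MB left
memory block 7: place 65 MB, 191 MB left
memory block 7: place 64 MB, 127 MB left
7 memory blocks × 256 MB = 1792 MB; used 1507 MB; unused 285 MB.

285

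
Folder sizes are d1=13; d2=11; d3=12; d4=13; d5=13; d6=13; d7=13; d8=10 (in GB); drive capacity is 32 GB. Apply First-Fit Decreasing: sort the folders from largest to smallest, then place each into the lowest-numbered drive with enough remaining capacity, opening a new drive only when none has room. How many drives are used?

4

Sorted descending: 13, 13, 13, 13, 13, 12, 11, 10.
drive 1: place 13 GB, 19 GB left
drive 1: place 13 GB, 6 GB left
drive 2: place 13 GB, 19 GB left
drive 2: place 13 GB, 6 GB left
drive 3: place 13 GB, 19 GB left
drive 3: place 12 GB, 7 GB left
drive 4: place 11 GB, 21 GB left
drive 4: place 10 GB, 11 GB left
Final drives: [13,13] [13,13] [13,12] [11,10].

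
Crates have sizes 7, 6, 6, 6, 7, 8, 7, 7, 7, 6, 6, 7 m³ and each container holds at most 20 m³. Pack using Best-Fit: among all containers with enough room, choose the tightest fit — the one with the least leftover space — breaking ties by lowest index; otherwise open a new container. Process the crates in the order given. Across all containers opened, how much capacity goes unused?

20

Put 7 m³ in container 1; 13 m³ remain.
Put 6 m³ in container 1; 7 m³ remain.
Put 6 m³ in container 1; 1 m³ remain.
Put 6 m³ in container 2; 14 m³ remain.
Put 7 m³ in container 2; 7 m³ remain.
Put 8 m³ in container 3; 12 m³ remain.
Put 7 m³ in container 2; 0 m³ remain.
Put 7 m³ in container 3; 5 m³ remain.
Put 7 m³ in container 4; 13 m³ remain.
Put 6 m³ in container 4; 7 m³ remain.
Put 6 m³ in container 4; 1 m³ remain.
Put 7 m³ in container 5; 13 m³ remain.
5 containers × 20 m³ = 100 m³; used 80 m³; unused 20 m³.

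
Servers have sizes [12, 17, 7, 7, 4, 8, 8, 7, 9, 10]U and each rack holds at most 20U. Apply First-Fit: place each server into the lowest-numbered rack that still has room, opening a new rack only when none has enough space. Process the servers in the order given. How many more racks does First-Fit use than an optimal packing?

0

First-Fit: [12,7] [17] [7,4,8] [8,7] [9,10] → 5 racks.
Total size 89U; any packing needs at least ⌈89/20⌉ = 5 racks.
So 5 is already optimal.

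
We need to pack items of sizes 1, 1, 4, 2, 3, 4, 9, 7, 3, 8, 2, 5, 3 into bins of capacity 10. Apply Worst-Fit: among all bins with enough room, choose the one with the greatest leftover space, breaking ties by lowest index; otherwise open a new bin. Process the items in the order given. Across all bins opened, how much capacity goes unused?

Put 1 in bin 1; 9 remain.
Put 1 in bin 1; 8 remain.
Put 4 in bin 1; 4 remain.
Put 2 in bin 1; 2 remain.
Put 3 in bin 2; 7 remain.
Put 4 in bin 2; 3 remain.
Put 9 in bin 3; 1 remain.
Put 7 in bin 4; 3 remain.
Put 3 in bin 2; 0 remain.
Put 8 in bin 5; 2 remain.
Put 2 in bin 4; 1 remain.
Put 5 in bin 6; 5 remain.
Put 3 in bin 6; 2 remain.
6 bins × 10 = 60; used 52; unused 8.

8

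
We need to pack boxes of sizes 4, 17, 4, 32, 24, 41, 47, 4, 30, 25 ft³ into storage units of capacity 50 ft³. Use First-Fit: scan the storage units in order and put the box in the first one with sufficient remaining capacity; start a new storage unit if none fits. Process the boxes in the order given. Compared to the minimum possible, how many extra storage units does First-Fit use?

First-Fit: [4,17,4,24] [32,4] [41] [47] [30] [25] → 6 storage units.
Total size 228 ft³; any packing needs at least ⌈228/50⌉ = 5 storage units.
An optimal packing achieves that bound: [47] [41,4,4] [32,17] [30,4] [25,24] → 5 storage units.
Excess: 6 − 5 = 1.

1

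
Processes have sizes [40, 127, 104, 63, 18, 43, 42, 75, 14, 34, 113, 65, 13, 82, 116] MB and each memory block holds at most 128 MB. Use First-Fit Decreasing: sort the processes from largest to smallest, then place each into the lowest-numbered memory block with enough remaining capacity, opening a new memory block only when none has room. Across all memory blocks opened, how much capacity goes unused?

Sorted descending: 127, 116, 113, 104, 82, 75, 65, 63, 43, 42, 40, 34, 18, 14, 13.
Put 127 MB in memory block 1; 1 MB remain.
Put 116 MB in memory block 2; 12 MB remain.
Put 113 MB in memory block 3; 15 MB remain.
Put 104 MB in memory block 4; 24 MB remain.
Put 82 MB in memory block 5; 46 MB remain.
Put 75 MB in memory block 6; 53 MB remain.
Put 65 MB in memory block 7; 63 MB remain.
Put 63 MB in memory block 7; 0 MB remain.
Put 43 MB in memory block 5; 3 MB remain.
Put 42 MB in memory block 6; 11 MB remain.
Put 40 MB in memory block 8; 88 MB remain.
Put 34 MB in memory block 8; 54 MB remain.
Put 18 MB in memory block 4; 6 MB remain.
Put 14 MB in memory block 3; 1 MB remain.
Put 13 MB in memory block 8; 41 MB remain.
8 memory blocks × 128 MB = 1024 MB; used 949 MB; unused 75 MB.

75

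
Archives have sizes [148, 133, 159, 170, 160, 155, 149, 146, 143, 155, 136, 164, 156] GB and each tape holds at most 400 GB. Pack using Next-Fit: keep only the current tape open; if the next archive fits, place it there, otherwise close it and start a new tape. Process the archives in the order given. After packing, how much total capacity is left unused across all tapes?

Put 148 GB in tape 1; 252 GB remain.
Put 133 GB in tape 1; 119 GB remain.
Put 159 GB in tape 2; 241 GB remain.
Put 170 GB in tape 2; 71 GB remain.
Put 160 GB in tape 3; 240 GB remain.
Put 155 GB in tape 3; 85 GB remain.
Put 149 GB in tape 4; 251 GB remain.
Put 146 GB in tape 4; 105 GB remain.
Put 143 GB in tape 5; 257 GB remain.
Put 155 GB in tape 5; 102 GB remain.
Put 136 GB in tape 6; 264 GB remain.
Put 164 GB in tape 6; 100 GB remain.
Put 156 GB in tape 7; 244 GB remain.
7 tapes × 400 GB = 2800 GB; used 1974 GB; unused 826 GB.

826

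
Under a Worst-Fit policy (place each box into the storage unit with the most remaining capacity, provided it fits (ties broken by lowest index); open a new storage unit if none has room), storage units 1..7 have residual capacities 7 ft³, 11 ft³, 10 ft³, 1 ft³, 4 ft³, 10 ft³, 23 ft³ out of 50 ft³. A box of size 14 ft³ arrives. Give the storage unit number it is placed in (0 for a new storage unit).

Storage units with room: storage unit 7 (23 ft³).
Most room is storage unit 7 with 23 ft³ free.

7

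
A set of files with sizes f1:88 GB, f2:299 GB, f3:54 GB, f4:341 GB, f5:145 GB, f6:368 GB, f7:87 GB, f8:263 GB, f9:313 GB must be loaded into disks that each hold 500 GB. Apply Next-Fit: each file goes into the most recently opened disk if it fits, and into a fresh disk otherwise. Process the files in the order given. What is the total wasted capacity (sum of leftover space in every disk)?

542

Put f1 (88 GB) in disk 1; 412 GB remain.
Put f2 (299 GB) in disk 1; 113 GB remain.
Put f3 (54 GB) in disk 1; 59 GB remain.
Put f4 (341 GB) in disk 2; 159 GB remain.
Put f5 (145 GB) in disk 2; 14 GB remain.
Put f6 (368 GB) in disk 3; 132 GB remain.
Put f7 (87 GB) in disk 3; 45 GB remain.
Put f8 (263 GB) in disk 4; 237 GB remain.
Put f9 (313 GB) in disk 5; 187 GB remain.
5 disks × 500 GB = 2500 GB; used 1958 GB; unused 542 GB.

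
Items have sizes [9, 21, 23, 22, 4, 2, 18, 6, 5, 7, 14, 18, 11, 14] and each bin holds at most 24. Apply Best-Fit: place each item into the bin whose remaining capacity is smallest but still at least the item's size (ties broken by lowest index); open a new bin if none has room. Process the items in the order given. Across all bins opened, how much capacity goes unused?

Put 9 in bin 1; 15 remain.
Put 21 in bin 2; 3 remain.
Put 23 in bin 3; 1 remain.
Put 22 in bin 4; 2 remain.
Put 4 in bin 1; 11 remain.
Put 2 in bin 4; 0 remain.
Put 18 in bin 5; 6 remain.
Put 6 in bin 5; 0 remain.
Put 5 in bin 1; 6 remain.
Put 7 in bin 6; 17 remain.
Put 14 in bin 6; 3 remain.
Put 18 in bin 7; 6 remain.
Put 11 in bin 8; 13 remain.
Put 14 in bin 9; 10 remain.
9 bins × 24 = 216; used 174; unused 42.

42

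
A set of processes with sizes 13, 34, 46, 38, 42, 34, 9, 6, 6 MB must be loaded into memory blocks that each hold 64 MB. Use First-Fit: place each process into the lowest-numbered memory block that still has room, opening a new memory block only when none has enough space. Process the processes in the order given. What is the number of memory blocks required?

5 memory blocks

13 MB → memory block 1 (remaining 51 MB)
34 MB → memory block 1 (remaining 17 MB)
46 MB → memory block 2 (remaining 18 MB)
38 MB → memory block 3 (remaining 26 MB)
42 MB → memory block 4 (remaining 22 MB)
34 MB → memory block 5 (remaining 30 MB)
9 MB → memory block 1 (remaining 8 MB)
6 MB → memory block 1 (remaining 2 MB)
6 MB → memory block 2 (remaining 12 MB)
Final memory blocks: [13,34,9,6] [46,6] [38] [42] [34].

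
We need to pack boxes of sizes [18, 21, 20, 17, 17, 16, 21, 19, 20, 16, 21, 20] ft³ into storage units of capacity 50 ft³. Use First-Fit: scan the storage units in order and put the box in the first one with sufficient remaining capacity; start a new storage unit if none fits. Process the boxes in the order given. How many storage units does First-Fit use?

Put 18 ft³ in storage unit 1; 32 ft³ remain.
Put 21 ft³ in storage unit 1; 11 ft³ remain.
Put 20 ft³ in storage unit 2; 30 ft³ remain.
Put 17 ft³ in storage unit 2; 13 ft³ remain.
Put 17 ft³ in storage unit 3; 33 ft³ remain.
Put 16 ft³ in storage unit 3; 17 ft³ remain.
Put 21 ft³ in storage unit 4; 29 ft³ remain.
Put 19 ft³ in storage unit 4; 10 ft³ remain.
Put 20 ft³ in storage unit 5; 30 ft³ remain.
Put 16 ft³ in storage unit 3; 1 ft³ remain.
Put 21 ft³ in storage unit 5; 9 ft³ remain.
Put 20 ft³ in storage unit 6; 30 ft³ remain.

6 storage units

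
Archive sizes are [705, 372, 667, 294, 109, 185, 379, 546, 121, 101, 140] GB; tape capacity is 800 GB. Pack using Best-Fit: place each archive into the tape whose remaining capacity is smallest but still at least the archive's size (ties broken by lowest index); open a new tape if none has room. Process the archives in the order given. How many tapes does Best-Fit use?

705 GB → tape 1 (remaining 95 GB)
372 GB → tape 2 (remaining 428 GB)
667 GB → tape 3 (remaining 133 GB)
294 GB → tape 2 (remaining 134 GB)
109 GB → tape 3 (remaining 24 GB)
185 GB → tape 4 (remaining 615 GB)
379 GB → tape 4 (remaining 236 GB)
546 GB → tape 5 (remaining 254 GB)
121 GB → tape 2 (remaining 13 GB)
101 GB → tape 4 (remaining 135 GB)
140 GB → tape 5 (remaining 114 GB)

5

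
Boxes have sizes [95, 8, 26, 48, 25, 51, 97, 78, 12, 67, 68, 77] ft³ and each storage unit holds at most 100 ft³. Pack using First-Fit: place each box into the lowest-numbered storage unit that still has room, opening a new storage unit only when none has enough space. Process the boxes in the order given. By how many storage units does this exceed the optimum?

First-Fit: [95] [8,26,48,12] [25,51] [97] [78] [67] [68] [77] → 8 storage units.
Total size 652 ft³; any packing needs at least ⌈652/100⌉ = 7 storage units.
An optimal packing achieves that bound: [97] [95] [78,12,8] [77] [68,26] [67,25] [51,48] → 7 storage units.
Excess: 8 − 7 = 1.

1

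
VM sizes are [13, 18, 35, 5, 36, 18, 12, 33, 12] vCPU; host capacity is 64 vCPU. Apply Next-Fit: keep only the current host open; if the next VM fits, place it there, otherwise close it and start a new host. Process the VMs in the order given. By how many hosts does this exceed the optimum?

Next-Fit: [13,18] [35,5] [36,18] [12,33,12] → 4 hosts.
Total size 182 vCPU; any packing needs at least ⌈182/64⌉ = 3 hosts.
An optimal packing achieves that bound: [36,18,5] [35,13,12] [33,18,12] → 3 hosts.
Excess: 4 − 3 = 1.

1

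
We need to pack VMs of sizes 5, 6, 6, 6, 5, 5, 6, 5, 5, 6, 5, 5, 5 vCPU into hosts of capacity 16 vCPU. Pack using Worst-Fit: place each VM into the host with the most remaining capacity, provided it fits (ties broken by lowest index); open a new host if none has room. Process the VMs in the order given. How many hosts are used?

host 1: place 5 vCPU, 11 vCPU left
host 1: place 6 vCPU, 5 vCPU left
host 2: place 6 vCPU, 10 vCPU left
host 2: place 6 vCPU, 4 vCPU left
host 1: place 5 vCPU, 0 vCPU left
host 3: place 5 vCPU, 11 vCPU left
host 3: place 6 vCPU, 5 vCPU left
host 3: place 5 vCPU, 0 vCPU left
host 4: place 5 vCPU, 11 vCPU left
host 4: place 6 vCPU, 5 vCPU left
host 4: place 5 vCPU, 0 vCPU left
host 5: place 5 vCPU, 11 vCPU left
host 5: place 5 vCPU, 6 vCPU left
Final hosts: [5,6,5] [6,6] [5,6,5] [5,6,5] [5,5].

5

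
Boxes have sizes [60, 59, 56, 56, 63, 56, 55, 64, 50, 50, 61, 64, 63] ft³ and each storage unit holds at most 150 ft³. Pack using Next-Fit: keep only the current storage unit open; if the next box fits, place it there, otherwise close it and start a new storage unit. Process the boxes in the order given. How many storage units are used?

7

60 ft³ → storage unit 1 (remaining 90 ft³)
59 ft³ → storage unit 1 (remaining 31 ft³)
56 ft³ → storage unit 2 (remaining 94 ft³)
56 ft³ → storage unit 2 (remaining 38 ft³)
63 ft³ → storage unit 3 (remaining 87 ft³)
56 ft³ → storage unit 3 (remaining 31 ft³)
55 ft³ → storage unit 4 (remaining 95 ft³)
64 ft³ → storage unit 4 (remaining 31 ft³)
50 ft³ → storage unit 5 (remaining 100 ft³)
50 ft³ → storage unit 5 (remaining 50 ft³)
61 ft³ → storage unit 6 (remaining 89 ft³)
64 ft³ → storage unit 6 (remaining 25 ft³)
63 ft³ → storage unit 7 (remaining 87 ft³)
Final storage units: [60,59] [56,56] [63,56] [55,64] [50,50] [61,64] [63].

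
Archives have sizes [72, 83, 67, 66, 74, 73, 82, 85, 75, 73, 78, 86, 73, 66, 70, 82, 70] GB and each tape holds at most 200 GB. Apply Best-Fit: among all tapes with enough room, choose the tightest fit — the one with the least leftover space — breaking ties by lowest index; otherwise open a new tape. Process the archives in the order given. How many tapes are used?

8

72 GB → tape 1 (remaining 128 GB)
83 GB → tape 1 (remaining 45 GB)
67 GB → tape 2 (remaining 133 GB)
66 GB → tape 2 (remaining 67 GB)
74 GB → tape 3 (remaining 126 GB)
73 GB → tape 3 (remaining 53 GB)
82 GB → tape 4 (remaining 118 GB)
85 GB → tape 4 (remaining 33 GB)
75 GB → tape 5 (remaining 125 GB)
73 GB → tape 5 (remaining 52 GB)
78 GB → tape 6 (remaining 122 GB)
86 GB → tape 6 (remaining 36 GB)
73 GB → tape 7 (remaining 127 GB)
66 GB → tape 2 (remaining 1 GB)
70 GB → tape 7 (remaining 57 GB)
82 GB → tape 8 (remaining 118 GB)
70 GB → tape 8 (remaining 48 GB)
Final tapes: [72,83] [67,66,66] [74,73] [82,85] [75,73] [78,86] [73,70] [82,70].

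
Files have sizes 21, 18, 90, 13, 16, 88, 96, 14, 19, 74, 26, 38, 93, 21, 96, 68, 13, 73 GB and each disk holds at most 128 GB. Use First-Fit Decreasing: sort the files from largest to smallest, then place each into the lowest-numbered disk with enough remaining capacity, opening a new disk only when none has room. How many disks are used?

8 disks

Sorted descending: 96, 96, 93, 90, 88, 74, 73, 68, 38, 26, 21, 21, 19, 18, 16, 14, 13, 13.
disk 1: place 96 GB, 32 GB left
disk 2: place 96 GB, 32 GB left
disk 3: place 93 GB, 35 GB left
disk 4: place 90 GB, 38 GB left
disk 5: place 88 GB, 40 GB left
disk 6: place 74 GB, 54 GB left
disk 7: place 73 GB, 55 GB left
disk 8: place 68 GB, 60 GB left
disk 4: place 38 GB, 0 GB left
disk 1: place 26 GB, 6 GB left
disk 2: place 21 GB, 11 GB left
disk 3: place 21 GB, 14 GB left
disk 5: place 19 GB, 21 GB left
disk 5: place 18 GB, 3 GB left
disk 6: place 16 GB, 38 GB left
disk 3: place 14 GB, 0 GB left
disk 6: place 13 GB, 25 GB left
disk 6: place 13 GB, 12 GB left
Final disks: [96,26] [96,21] [93,21,14] [90,38] [88,19,18] [74,16,13,13] [73] [68].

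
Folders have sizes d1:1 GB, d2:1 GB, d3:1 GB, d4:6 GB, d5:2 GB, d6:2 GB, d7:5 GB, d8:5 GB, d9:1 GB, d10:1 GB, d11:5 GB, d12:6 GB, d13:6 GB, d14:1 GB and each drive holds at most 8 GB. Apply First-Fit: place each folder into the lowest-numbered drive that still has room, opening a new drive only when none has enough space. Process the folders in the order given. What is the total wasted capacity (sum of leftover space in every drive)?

13

Put d1 (1 GB) in drive 1; 7 GB remain.
Put d2 (1 GB) in drive 1; 6 GB remain.
Put d3 (1 GB) in drive 1; 5 GB remain.
Put d4 (6 GB) in drive 2; 2 GB remain.
Put d5 (2 GB) in drive 1; 3 GB remain.
Put d6 (2 GB) in drive 1; 1 GB remain.
Put d7 (5 GB) in drive 3; 3 GB remain.
Put d8 (5 GB) in drive 4; 3 GB remain.
Put d9 (1 GB) in drive 1; 0 GB remain.
Put d10 (1 GB) in drive 2; 1 GB remain.
Put d11 (5 GB) in drive 5; 3 GB remain.
Put d12 (6 GB) in drive 6; 2 GB remain.
Put d13 (6 GB) in drive 7; 2 GB remain.
Put d14 (1 GB) in drive 2; 0 GB remain.
7 drives × 8 GB = 56 GB; used 43 GB; unused 13 GB.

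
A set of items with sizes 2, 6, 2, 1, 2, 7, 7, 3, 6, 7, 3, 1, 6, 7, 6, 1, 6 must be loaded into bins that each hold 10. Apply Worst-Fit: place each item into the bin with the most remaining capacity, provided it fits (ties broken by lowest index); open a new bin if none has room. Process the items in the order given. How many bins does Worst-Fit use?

9 bins

bin 1: place 2, 8 left
bin 1: place 6, 2 left
bin 1: place 2, 0 left
bin 2: place 1, 9 left
bin 2: place 2, 7 left
bin 2: place 7, 0 left
bin 3: place 7, 3 left
bin 3: place 3, 0 left
bin 4: place 6, 4 left
bin 5: place 7, 3 left
bin 4: place 3, 1 left
bin 5: place 1, 2 left
bin 6: place 6, 4 left
bin 7: place 7, 3 left
bin 8: place 6, 4 left
bin 6: place 1, 3 left
bin 9: place 6, 4 left
Final bins: [2,6,2] [1,2,7] [7,3] [6,3] [7,1] [6,1] [7] [6] [6].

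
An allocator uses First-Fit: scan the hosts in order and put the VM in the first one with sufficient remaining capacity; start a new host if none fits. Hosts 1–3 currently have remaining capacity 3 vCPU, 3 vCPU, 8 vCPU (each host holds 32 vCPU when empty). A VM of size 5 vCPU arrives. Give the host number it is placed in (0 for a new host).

Hosts with room: host 3 (8 vCPU).
The first with room is host 3.

3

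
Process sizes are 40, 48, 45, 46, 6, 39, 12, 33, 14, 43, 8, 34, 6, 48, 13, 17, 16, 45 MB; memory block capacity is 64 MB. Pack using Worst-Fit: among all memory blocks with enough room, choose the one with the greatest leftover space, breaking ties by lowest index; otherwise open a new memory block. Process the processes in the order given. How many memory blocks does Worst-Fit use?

10

Put 40 MB in memory block 1; 24 MB remain.
Put 48 MB in memory block 2; 16 MB remain.
Put 45 MB in memory block 3; 19 MB remain.
Put 46 MB in memory block 4; 18 MB remain.
Put 6 MB in memory block 1; 18 MB remain.
Put 39 MB in memory block 5; 25 MB remain.
Put 12 MB in memory block 5; 13 MB remain.
Put 33 MB in memory block 6; 31 MB remain.
Put 14 MB in memory block 6; 17 MB remain.
Put 43 MB in memory block 7; 21 MB remain.
Put 8 MB in memory block 7; 13 MB remain.
Put 34 MB in memory block 8; 30 MB remain.
Put 6 MB in memory block 8; 24 MB remain.
Put 48 MB in memory block 9; 16 MB remain.
Put 13 MB in memory block 8; 11 MB remain.
Put 17 MB in memory block 3; 2 MB remain.
Put 16 MB in memory block 1; 2 MB remain.
Put 45 MB in memory block 10; 19 MB remain.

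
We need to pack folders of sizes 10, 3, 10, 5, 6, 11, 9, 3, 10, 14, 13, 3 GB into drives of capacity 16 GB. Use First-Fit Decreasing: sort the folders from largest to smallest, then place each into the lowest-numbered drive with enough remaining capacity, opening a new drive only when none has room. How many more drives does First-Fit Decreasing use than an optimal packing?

0

First-Fit Decreasing: [14] [13,3] [11,5] [10,6] [10,3,3] [10] [9] → 7 drives.
Total size 97 GB; any packing needs at least ⌈97/16⌉ = 7 drives.
So 7 is already optimal.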